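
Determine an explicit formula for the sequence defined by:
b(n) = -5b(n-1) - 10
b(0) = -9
First-order linear non-homogeneous.
Homogeneous solution: b_h(n) = A·(-5)^n.
Try constant particular solution b_p = K: K = -5K - 10 ⇒ K = - \frac{5}{3}.
General: b(n) = A·(-5)^n - \frac{5}{3}.
Apply b(0) = -9: A - \frac{5}{3} = -9 ⇒ A = - \frac{22}{3}.
So b(n) = - \frac{22 \left(-5\right)^{n}}{3} - \frac{5}{3}.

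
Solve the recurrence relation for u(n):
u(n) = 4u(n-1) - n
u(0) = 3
First-order linear with linear forcing.
Homogeneous solution: u_h(n) = A·(4)^n.
Try particular u_p(n) = pn + q. Substituting:
  pn + q = 4(p(n-1) + q) - n.
Matching the n-coefficient: p = 4p - 1 ⇒ p = \frac{1}{3}.
Matching constants: q = -4p + 4q ⇒ q = \frac{4}{9}.
General: u(n) = A·(4)^n + \frac{n}{3} + \frac{4}{9}.
Apply u(0) = 3: A + \frac{4}{9} = 3 ⇒ A = \frac{23}{9}.
So u(n) = \frac{23 \cdot 4^{n}}{9} + \frac{n}{3} + \frac{4}{9}.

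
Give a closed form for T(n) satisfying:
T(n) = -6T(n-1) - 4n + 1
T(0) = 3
First-order linear with linear forcing.
Homogeneous solution: T_h(n) = A·(-6)^n.
Try particular T_p(n) = pn + q. Substituting:
  pn + q = -6(p(n-1) + q) - 4n + 1.
Matching the n-coefficient: p = -6p - 4 ⇒ p = - \frac{4}{7}.
Matching constants: q = 6p - 6q + 1 ⇒ q = - \frac{17}{49}.
General: T(n) = A·(-6)^n - \frac{4 n}{7} - \frac{17}{49}.
Apply T(0) = 3: A - \frac{17}{49} = 3 ⇒ A = \frac{164}{49}.
So T(n) = \frac{164 \left(-6\right)^{n}}{49} - \frac{4 n}{7} - \frac{17}{49}.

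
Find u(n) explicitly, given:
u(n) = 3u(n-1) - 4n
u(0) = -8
First-order linear with linear forcing.
Homogeneous solution: u_h(n) = A·(3)^n.
Try particular u_p(n) = pn + q. Substituting:
  pn + q = 3(p(n-1) + q) - 4n.
Matching the n-coefficient: p = 3p - 4 ⇒ p = 2.
Matching constants: q = -3p + 3q ⇒ q = 3.
General: u(n) = A·(3)^n + 2 n + 3.
Apply u(0) = -8: A + 3 = -8 ⇒ A = -11.
So u(n) = - 11 \cdot 3^{n} + 2 n + 3.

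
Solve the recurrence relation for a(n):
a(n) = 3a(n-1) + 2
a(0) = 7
First-order linear non-homogeneous.
Homogeneous solution: a_h(n) = A·(3)^n.
Try constant particular solution a_p = K: K = 3K + 2 ⇒ K = -1.
General: a(n) = A·(3)^n - 1.
Apply a(0) = 7: A - 1 = 7 ⇒ A = 8.
So a(n) = 8 \cdot 3^{n} - 1.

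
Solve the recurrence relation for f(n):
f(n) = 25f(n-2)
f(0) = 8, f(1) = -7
Characteristic equation: x² - 25 = 0, which factors as (x - (-5))(x - (5)) = 0.
Roots r₁ = -5, r₂ = 5 (distinct).
General solution: f(n) = A·(-5)^n + B·(5)^n.
From f(0) = 8: A + B = 8.
From f(1) = -7: -5A + 5B = -7.
Solving: A = \frac{47}{10}, B = \frac{33}{10}.
So f(n) = \frac{47 \left(-5\right)^{n}}{10} + \frac{33 \cdot 5^{n}}{10}.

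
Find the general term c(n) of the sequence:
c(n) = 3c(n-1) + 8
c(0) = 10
First-order linear non-homogeneous.
Homogeneous solution: c_h(n) = A·(3)^n.
Try constant particular solution c_p = K: K = 3K + 8 ⇒ K = -4.
General: c(n) = A·(3)^n - 4.
Apply c(0) = 10: A - 4 = 10 ⇒ A = 14.
So c(n) = 14 \cdot 3^{n} - 4.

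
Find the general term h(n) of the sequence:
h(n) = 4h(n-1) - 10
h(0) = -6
First-order linear non-homogeneous.
Homogeneous solution: h_h(n) = A·(4)^n.
Try constant particular solution h_p = K: K = 4K - 10 ⇒ K = \frac{10}{3}.
General: h(n) = A·(4)^n + \frac{10}{3}.
Apply h(0) = -6: A + \frac{10}{3} = -6 ⇒ A = - \frac{28}{3}.
So h(n) = \frac{10}{3} - \frac{28 \cdot 4^{n}}{3}.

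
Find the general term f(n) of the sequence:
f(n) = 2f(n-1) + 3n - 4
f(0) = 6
First-order linear with linear forcing.
Homogeneous solution: f_h(n) = A·(2)^n.
Try particular f_p(n) = pn + q. Substituting:
  pn + q = 2(p(n-1) + q) + 3n - 4.
Matching the n-coefficient: p = 2p + 3 ⇒ p = -3.
Matching constants: q = -2p + 2q - 4 ⇒ q = -2.
General: f(n) = A·(2)^n - 3 n - 2.
Apply f(0) = 6: A - 2 = 6 ⇒ A = 8.
So f(n) = 8 \cdot 2^{n} - 3 n - 2.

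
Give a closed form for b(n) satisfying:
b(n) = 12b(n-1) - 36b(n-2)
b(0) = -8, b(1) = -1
Characteristic equation: x² - 12x + 36 = 0, which is (x - (6))².
Repeated root r = 6.
General solution: b(n) = (A + Bn)·(6)^n.
From b(0) = -8: A = -8.
From b(1) = -1: (A + B)·(6) = -1 ⇒ B = \frac{47}{6}.
So b(n) = \left(\frac{47 n}{6} - 8\right) \cdot (6)^n.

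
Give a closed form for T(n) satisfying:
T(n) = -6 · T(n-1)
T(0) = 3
Pure geometric recurrence with ratio -6.
By induction T(n) = T(0) · (-6)^n = 3 \left(-6\right)^{n}.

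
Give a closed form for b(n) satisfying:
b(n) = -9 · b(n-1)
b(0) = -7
Pure geometric recurrence with ratio -9.
By induction b(n) = b(0) · (-9)^n = - 7 \left(-9\right)^{n}.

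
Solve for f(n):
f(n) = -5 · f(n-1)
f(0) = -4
Pure geometric recurrence with ratio -5.
By induction f(n) = f(0) · (-5)^n = - 4 \left(-5\right)^{n}.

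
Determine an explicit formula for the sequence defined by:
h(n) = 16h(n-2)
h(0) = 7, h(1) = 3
Characteristic equation: x² - 16 = 0, which factors as (x - (4))(x - (-4)) = 0.
Roots r₁ = 4, r₂ = -4 (distinct).
General solution: h(n) = A·(4)^n + B·(-4)^n.
From h(0) = 7: A + B = 7.
From h(1) = 3: 4A - 4B = 3.
Solving: A = \frac{31}{8}, B = \frac{25}{8}.
So h(n) = \frac{25 \left(-4\right)^{n}}{8} + \frac{31 \cdot 4^{n}}{8}.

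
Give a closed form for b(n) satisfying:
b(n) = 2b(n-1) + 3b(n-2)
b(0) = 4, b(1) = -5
Characteristic equation: x² - 2x - 3 = 0, which factors as (x - (-1))(x - (3)) = 0.
Roots r₁ = -1, r₂ = 3 (distinct).
General solution: b(n) = A·(-1)^n + B·(3)^n.
From b(0) = 4: A + B = 4.
From b(1) = -5: -A + 3B = -5.
Solving: A = \frac{17}{4}, B = - \frac{1}{4}.
So b(n) = \frac{17 \left(-1\right)^{n}}{4} - \frac{3^{n}}{4}.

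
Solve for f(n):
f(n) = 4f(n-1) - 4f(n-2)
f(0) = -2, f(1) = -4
Characteristic equation: x² - 4x + 4 = 0, which is (x - (2))².
Repeated root r = 2.
General solution: f(n) = (A + Bn)·(2)^n.
From f(0) = -2: A = -2.
From f(1) = -4: (A + B)·(2) = -4 ⇒ B = 0.
So f(n) = \left(-2\right) \cdot (2)^n.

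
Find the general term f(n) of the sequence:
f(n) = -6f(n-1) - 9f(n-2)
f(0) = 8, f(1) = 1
Characteristic equation: x² + 6x + 9 = 0, which is (x - (-3))².
Repeated root r = -3.
General solution: f(n) = (A + Bn)·(-3)^n.
From f(0) = 8: A = 8.
From f(1) = 1: (A + B)·(-3) = 1 ⇒ B = - \frac{25}{3}.
So f(n) = \left(8 - \frac{25 n}{3}\right) \cdot (-3)^n.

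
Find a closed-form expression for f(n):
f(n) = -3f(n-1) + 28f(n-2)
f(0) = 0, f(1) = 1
Characteristic equation: x² + 3x - 28 = 0, which factors as (x - (4))(x - (-7)) = 0.
Roots r₁ = 4, r₂ = -7 (distinct).
General solution: f(n) = A·(4)^n + B·(-7)^n.
From f(0) = 0: A + B = 0.
From f(1) = 1: 4A - 7B = 1.
Solving: A = \frac{1}{11}, B = - \frac{1}{11}.
So f(n) = - \frac{\left(-7\right)^{n}}{11} + \frac{4^{n}}{11}.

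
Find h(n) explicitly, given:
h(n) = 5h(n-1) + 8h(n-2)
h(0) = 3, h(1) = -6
Characteristic equation: x² - 5x - 8 = 0.
Discriminant Δ = (5)² + 4·(8) = 57.
Roots r₁,₂ = (5 ± √57)/2, so r₁ = \frac{5}{2} + \frac{\sqrt{57}}{2}, r₂ = \frac{5}{2} - \frac{\sqrt{57}}{2}.
General solution: h(n) = A·r₁^n + B·r₂^n.
From the initial conditions, A + B = 3 and r₁A + r₂B = -6.
Since r₁ - r₂ = √57: A = (-6 - (3)r₂)/√57 = \frac{3}{2} - \frac{9 \sqrt{57}}{38}, and B = 3 - A = \frac{3}{2} + \frac{9 \sqrt{57}}{38}.
So h(n) = \left(\frac{3}{2} - \frac{9 \sqrt{57}}{38}\right)\left(\frac{5}{2} + \frac{\sqrt{57}}{2}\right)^n + \left(\frac{3}{2} + \frac{9 \sqrt{57}}{38}\right)\left(\frac{5}{2} - \frac{\sqrt{57}}{2}\right)^n.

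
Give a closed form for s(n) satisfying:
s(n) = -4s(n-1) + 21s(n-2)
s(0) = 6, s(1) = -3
Characteristic equation: x² + 4x - 21 = 0, which factors as (x - (3))(x - (-7)) = 0.
Roots r₁ = 3, r₂ = -7 (distinct).
General solution: s(n) = A·(3)^n + B·(-7)^n.
From s(0) = 6: A + B = 6.
From s(1) = -3: 3A - 7B = -3.
Solving: A = \frac{39}{10}, B = \frac{21}{10}.
So s(n) = \frac{21 \left(-7\right)^{n}}{10} + \frac{39 \cdot 3^{n}}{10}.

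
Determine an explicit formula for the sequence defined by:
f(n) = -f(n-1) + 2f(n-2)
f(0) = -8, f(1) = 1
Characteristic equation: x² + x - 2 = 0, which factors as (x - (1))(x - (-2)) = 0.
Roots r₁ = 1, r₂ = -2 (distinct).
General solution: f(n) = A·(1)^n + B·(-2)^n.
From f(0) = -8: A + B = -8.
From f(1) = 1: A - 2B = 1.
Solving: A = -5, B = -3.
So f(n) = - 3 \left(-2\right)^{n} - 5.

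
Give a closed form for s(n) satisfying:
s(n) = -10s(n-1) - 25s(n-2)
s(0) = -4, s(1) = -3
Characteristic equation: x² + 10x + 25 = 0, which is (x - (-5))².
Repeated root r = -5.
General solution: s(n) = (A + Bn)·(-5)^n.
From s(0) = -4: A = -4.
From s(1) = -3: (A + B)·(-5) = -3 ⇒ B = \frac{23}{5}.
So s(n) = \left(\frac{23 n}{5} - 4\right) \cdot (-5)^n.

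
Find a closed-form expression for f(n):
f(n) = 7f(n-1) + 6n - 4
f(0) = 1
First-order linear with linear forcing.
Homogeneous solution: f_h(n) = A·(7)^n.
Try particular f_p(n) = pn + q. Substituting:
  pn + q = 7(p(n-1) + q) + 6n - 4.
Matching the n-coefficient: p = 7p + 6 ⇒ p = -1.
Matching constants: q = -7p + 7q - 4 ⇒ q = - \frac{1}{2}.
General: f(n) = A·(7)^n - n - \frac{1}{2}.
Apply f(0) = 1: A - \frac{1}{2} = 1 ⇒ A = \frac{3}{2}.
So f(n) = \frac{3 \cdot 7^{n}}{2} - n - \frac{1}{2}.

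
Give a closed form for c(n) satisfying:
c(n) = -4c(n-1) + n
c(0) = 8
First-order linear with linear forcing.
Homogeneous solution: c_h(n) = A·(-4)^n.
Try particular c_p(n) = pn + q. Substituting:
  pn + q = -4(p(n-1) + q) + n.
Matching the n-coefficient: p = -4p + 1 ⇒ p = \frac{1}{5}.
Matching constants: q = 4p - 4q ⇒ q = \frac{4}{25}.
General: c(n) = A·(-4)^n + \frac{n}{5} + \frac{4}{25}.
Apply c(0) = 8: A + \frac{4}{25} = 8 ⇒ A = \frac{196}{25}.
So c(n) = \frac{196 \left(-4\right)^{n}}{25} + \frac{n}{5} + \frac{4}{25}.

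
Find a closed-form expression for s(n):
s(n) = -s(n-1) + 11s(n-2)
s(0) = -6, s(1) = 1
Characteristic equation: x² + x - 11 = 0.
Discriminant Δ = (-1)² + 4·(11) = 45.
Roots r₁,₂ = (-1 ± √45)/2, so r₁ = - \frac{1}{2} + \frac{3 \sqrt{5}}{2}, r₂ = - \frac{3 \sqrt{5}}{2} - \frac{1}{2}.
General solution: s(n) = A·r₁^n + B·r₂^n.
From the initial conditions, A + B = -6 and r₁A + r₂B = 1.
Since r₁ - r₂ = √45: A = (1 - (-6)r₂)/√45 = -3 - \frac{2 \sqrt{5}}{15}, and B = -6 - A = -3 + \frac{2 \sqrt{5}}{15}.
So s(n) = \left(-3 - \frac{2 \sqrt{5}}{15}\right)\left(- \frac{1}{2} + \frac{3 \sqrt{5}}{2}\right)^n + \left(-3 + \frac{2 \sqrt{5}}{15}\right)\left(- \frac{3 \sqrt{5}}{2} - \frac{1}{2}\right)^n.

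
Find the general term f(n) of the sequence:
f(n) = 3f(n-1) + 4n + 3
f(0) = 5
First-order linear with linear forcing.
Homogeneous solution: f_h(n) = A·(3)^n.
Try particular f_p(n) = pn + q. Substituting:
  pn + q = 3(p(n-1) + q) + 4n + 3.
Matching the n-coefficient: p = 3p + 4 ⇒ p = -2.
Matching constants: q = -3p + 3q + 3 ⇒ q = - \frac{9}{2}.
General: f(n) = A·(3)^n - 2 n - \frac{9}{2}.
Apply f(0) = 5: A - \frac{9}{2} = 5 ⇒ A = \frac{19}{2}.
So f(n) = \frac{19 \cdot 3^{n}}{2} - 2 n - \frac{9}{2}.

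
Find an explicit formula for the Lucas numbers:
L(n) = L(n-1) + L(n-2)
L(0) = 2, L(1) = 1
This is the Lucas sequence.
Characteristic equation: x² - x - 1 = 0; roots r₁ = \frac{1}{2} + \frac{\sqrt{5}}{2}, r₂ = \frac{1}{2} - \frac{\sqrt{5}}{2}.
General: L(n) = A·r₁^n + B·r₂^n. Solving with L(0)=2, L(1)=1 gives A = 1, B = 1.
So L(n) = 2^{- n} \left(\left(1 - \sqrt{5}\right)^{n} + \left(1 + \sqrt{5}\right)^{n}\right).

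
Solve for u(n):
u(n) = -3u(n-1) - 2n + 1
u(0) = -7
First-order linear with linear forcing.
Homogeneous solution: u_h(n) = A·(-3)^n.
Try particular u_p(n) = pn + q. Substituting:
  pn + q = -3(p(n-1) + q) - 2n + 1.
Matching the n-coefficient: p = -3p - 2 ⇒ p = - \frac{1}{2}.
Matching constants: q = 3p - 3q + 1 ⇒ q = - \frac{1}{8}.
General: u(n) = A·(-3)^n - \frac{n}{2} - \frac{1}{8}.
Apply u(0) = -7: A - \frac{1}{8} = -7 ⇒ A = - \frac{55}{8}.
So u(n) = - \frac{55 \left(-3\right)^{n}}{8} - \frac{n}{2} - \frac{1}{8}.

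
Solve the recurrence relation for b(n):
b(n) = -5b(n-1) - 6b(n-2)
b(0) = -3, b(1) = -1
Characteristic equation: x² + 5x + 6 = 0, which factors as (x - (-3))(x - (-2)) = 0.
Roots r₁ = -3, r₂ = -2 (distinct).
General solution: b(n) = A·(-3)^n + B·(-2)^n.
From b(0) = -3: A + B = -3.
From b(1) = -1: -3A - 2B = -1.
Solving: A = 7, B = -10.
So b(n) = - 10 \left(-2\right)^{n} + 7 \left(-3\right)^{n}.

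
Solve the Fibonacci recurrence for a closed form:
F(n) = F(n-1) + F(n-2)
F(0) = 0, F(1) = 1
This is the Fibonacci sequence.
Characteristic equation: x² - x - 1 = 0; roots r₁ = \frac{1}{2} + \frac{\sqrt{5}}{2}, r₂ = \frac{1}{2} - \frac{\sqrt{5}}{2}.
General: F(n) = A·r₁^n + B·r₂^n. Solving with F(0)=0, F(1)=1 gives A = \frac{\sqrt{5}}{5}, B = - \frac{\sqrt{5}}{5}.
So F(n) = \frac{2^{- n} \sqrt{5} \left(- \left(1 - \sqrt{5}\right)^{n} + \left(1 + \sqrt{5}\right)^{n}\right)}{5}.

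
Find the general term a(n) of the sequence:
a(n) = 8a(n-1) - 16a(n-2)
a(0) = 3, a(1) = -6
Characteristic equation: x² - 8x + 16 = 0, which is (x - (4))².
Repeated root r = 4.
General solution: a(n) = (A + Bn)·(4)^n.
From a(0) = 3: A = 3.
From a(1) = -6: (A + B)·(4) = -6 ⇒ B = - \frac{9}{2}.
So a(n) = \left(3 - \frac{9 n}{2}\right) \cdot (4)^n.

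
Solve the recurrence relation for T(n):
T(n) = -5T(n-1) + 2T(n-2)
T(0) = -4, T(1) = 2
Characteristic equation: x² + 5x - 2 = 0.
Discriminant Δ = (-5)² + 4·(2) = 33.
Roots r₁,₂ = (-5 ± √33)/2, so r₁ = - \frac{5}{2} + \frac{\sqrt{33}}{2}, r₂ = - \frac{\sqrt{33}}{2} - \frac{5}{2}.
General solution: T(n) = A·r₁^n + B·r₂^n.
From the initial conditions, A + B = -4 and r₁A + r₂B = 2.
Since r₁ - r₂ = √33: A = (2 - (-4)r₂)/√33 = -2 - \frac{8 \sqrt{33}}{33}, and B = -4 - A = -2 + \frac{8 \sqrt{33}}{33}.
So T(n) = \left(-2 - \frac{8 \sqrt{33}}{33}\right)\left(- \frac{5}{2} + \frac{\sqrt{33}}{2}\right)^n + \left(-2 + \frac{8 \sqrt{33}}{33}\right)\left(- \frac{\sqrt{33}}{2} - \frac{5}{2}\right)^n.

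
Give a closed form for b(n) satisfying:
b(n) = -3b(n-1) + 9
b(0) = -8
First-order linear non-homogeneous.
Homogeneous solution: b_h(n) = A·(-3)^n.
Try constant particular solution b_p = K: K = -3K + 9 ⇒ K = \frac{9}{4}.
General: b(n) = A·(-3)^n + \frac{9}{4}.
Apply b(0) = -8: A + \frac{9}{4} = -8 ⇒ A = - \frac{41}{4}.
So b(n) = \frac{9}{4} - \frac{41 \left(-3\right)^{n}}{4}.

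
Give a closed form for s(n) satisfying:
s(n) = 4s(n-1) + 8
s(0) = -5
First-order linear non-homogeneous.
Homogeneous solution: s_h(n) = A·(4)^n.
Try constant particular solution s_p = K: K = 4K + 8 ⇒ K = - \frac{8}{3}.
General: s(n) = A·(4)^n - \frac{8}{3}.
Apply s(0) = -5: A - \frac{8}{3} = -5 ⇒ A = - \frac{7}{3}.
So s(n) = - \frac{7 \cdot 4^{n}}{3} - \frac{8}{3}.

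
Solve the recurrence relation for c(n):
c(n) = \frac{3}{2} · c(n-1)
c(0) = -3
Pure geometric recurrence with ratio \frac{3}{2}.
By induction c(n) = c(0) · (\frac{3}{2})^n = - 3 \left(\frac{3}{2}\right)^{n}.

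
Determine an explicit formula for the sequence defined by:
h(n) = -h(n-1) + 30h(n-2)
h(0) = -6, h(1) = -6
Characteristic equation: x² + x - 30 = 0, which factors as (x - (-6))(x - (5)) = 0.
Roots r₁ = -6, r₂ = 5 (distinct).
General solution: h(n) = A·(-6)^n + B·(5)^n.
From h(0) = -6: A + B = -6.
From h(1) = -6: -6A + 5B = -6.
Solving: A = - \frac{24}{11}, B = - \frac{42}{11}.
So h(n) = - \frac{24 \left(-6\right)^{n}}{11} - \frac{42 \cdot 5^{n}}{11}.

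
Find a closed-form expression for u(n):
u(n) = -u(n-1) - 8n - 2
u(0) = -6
First-order linear with linear forcing.
Homogeneous solution: u_h(n) = A·(-1)^n.
Try particular u_p(n) = pn + q. Substituting:
  pn + q = -(p(n-1) + q) - 8n - 2.
Matching the n-coefficient: p = -p - 8 ⇒ p = -4.
Matching constants: q = p - q - 2 ⇒ q = -3.
General: u(n) = A·(-1)^n - 4 n - 3.
Apply u(0) = -6: A - 3 = -6 ⇒ A = -3.
So u(n) = - 3 \left(-1\right)^{n} - 4 n - 3.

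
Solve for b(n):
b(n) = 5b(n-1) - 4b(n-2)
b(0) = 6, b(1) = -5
Characteristic equation: x² - 5x + 4 = 0, which factors as (x - (1))(x - (4)) = 0.
Roots r₁ = 1, r₂ = 4 (distinct).
General solution: b(n) = A·(1)^n + B·(4)^n.
From b(0) = 6: A + B = 6.
From b(1) = -5: A + 4B = -5.
Solving: A = \frac{29}{3}, B = - \frac{11}{3}.
So b(n) = \frac{29}{3} - \frac{11 \cdot 4^{n}}{3}.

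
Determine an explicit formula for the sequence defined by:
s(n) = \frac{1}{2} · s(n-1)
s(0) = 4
Pure geometric recurrence with ratio \frac{1}{2}.
By induction s(n) = s(0) · (\frac{1}{2})^n = 4 \cdot 2^{- n}.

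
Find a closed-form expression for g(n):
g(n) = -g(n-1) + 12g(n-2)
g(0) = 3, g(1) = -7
Characteristic equation: x² + x - 12 = 0, which factors as (x - (3))(x - (-4)) = 0.
Roots r₁ = 3, r₂ = -4 (distinct).
General solution: g(n) = A·(3)^n + B·(-4)^n.
From g(0) = 3: A + B = 3.
From g(1) = -7: 3A - 4B = -7.
Solving: A = \frac{5}{7}, B = \frac{16}{7}.
So g(n) = \frac{16 \left(-4\right)^{n}}{7} + \frac{5 \cdot 3^{n}}{7}.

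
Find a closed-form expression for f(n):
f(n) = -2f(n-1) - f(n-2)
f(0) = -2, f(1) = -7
Characteristic equation: x² + 2x + 1 = 0, which is (x - (-1))².
Repeated root r = -1.
General solution: f(n) = (A + Bn)·(-1)^n.
From f(0) = -2: A = -2.
From f(1) = -7: (A + B)·(-1) = -7 ⇒ B = 9.
So f(n) = \left(9 n - 2\right) \cdot (-1)^n.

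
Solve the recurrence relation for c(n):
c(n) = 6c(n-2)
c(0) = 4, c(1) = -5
Characteristic equation: x² - 6 = 0.
Discriminant Δ = (0)² + 4·(6) = 24.
Roots r₁,₂ = (0 ± √24)/2, so r₁ = \sqrt{6}, r₂ = - \sqrt{6}.
General solution: c(n) = A·r₁^n + B·r₂^n.
From the initial conditions, A + B = 4 and r₁A + r₂B = -5.
Since r₁ - r₂ = √24: A = (-5 - (4)r₂)/√24 = 2 - \frac{5 \sqrt{6}}{12}, and B = 4 - A = \frac{5 \sqrt{6}}{12} + 2.
So c(n) = \left(2 - \frac{5 \sqrt{6}}{12}\right)\left(\sqrt{6}\right)^n + \left(\frac{5 \sqrt{6}}{12} + 2\right)\left(- \sqrt{6}\right)^n.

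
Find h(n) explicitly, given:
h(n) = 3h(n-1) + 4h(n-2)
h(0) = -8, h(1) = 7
Characteristic equation: x² - 3x - 4 = 0, which factors as (x - (4))(x - (-1)) = 0.
Roots r₁ = 4, r₂ = -1 (distinct).
General solution: h(n) = A·(4)^n + B·(-1)^n.
From h(0) = -8: A + B = -8.
From h(1) = 7: 4A - B = 7.
Solving: A = - \frac{1}{5}, B = - \frac{39}{5}.
So h(n) = - \frac{39 \left(-1\right)^{n}}{5} - \frac{4^{n}}{5}.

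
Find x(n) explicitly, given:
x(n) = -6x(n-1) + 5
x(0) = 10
First-order linear non-homogeneous.
Homogeneous solution: x_h(n) = A·(-6)^n.
Try constant particular solution x_p = K: K = -6K + 5 ⇒ K = \frac{5}{7}.
General: x(n) = A·(-6)^n + \frac{5}{7}.
Apply x(0) = 10: A + \frac{5}{7} = 10 ⇒ A = \frac{65}{7}.
So x(n) = \frac{65 \left(-6\right)^{n}}{7} + \frac{5}{7}.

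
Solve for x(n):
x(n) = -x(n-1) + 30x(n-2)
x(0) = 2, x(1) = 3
Characteristic equation: x² + x - 30 = 0, which factors as (x - (5))(x - (-6)) = 0.
Roots r₁ = 5, r₂ = -6 (distinct).
General solution: x(n) = A·(5)^n + B·(-6)^n.
From x(0) = 2: A + B = 2.
From x(1) = 3: 5A - 6B = 3.
Solving: A = \frac{15}{11}, B = \frac{7}{11}.
So x(n) = \frac{7 \left(-6\right)^{n}}{11} + \frac{15 \cdot 5^{n}}{11}.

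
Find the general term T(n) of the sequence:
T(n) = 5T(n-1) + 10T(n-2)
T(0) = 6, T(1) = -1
Characteristic equation: x² - 5x - 10 = 0.
Discriminant Δ = (5)² + 4·(10) = 65.
Roots r₁,₂ = (5 ± √65)/2, so r₁ = \frac{5}{2} + \frac{\sqrt{65}}{2}, r₂ = \frac{5}{2} - \frac{\sqrt{65}}{2}.
General solution: T(n) = A·r₁^n + B·r₂^n.
From the initial conditions, A + B = 6 and r₁A + r₂B = -1.
Since r₁ - r₂ = √65: A = (-1 - (6)r₂)/√65 = 3 - \frac{16 \sqrt{65}}{65}, and B = 6 - A = \frac{16 \sqrt{65}}{65} + 3.
So T(n) = \left(3 - \frac{16 \sqrt{65}}{65}\right)\left(\frac{5}{2} + \frac{\sqrt{65}}{2}\right)^n + \left(\frac{16 \sqrt{65}}{65} + 3\right)\left(\frac{5}{2} - \frac{\sqrt{65}}{2}\right)^n.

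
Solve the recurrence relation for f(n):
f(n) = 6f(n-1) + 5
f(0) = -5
First-order linear non-homogeneous.
Homogeneous solution: f_h(n) = A·(6)^n.
Try constant particular solution f_p = K: K = 6K + 5 ⇒ K = -1.
General: f(n) = A·(6)^n - 1.
Apply f(0) = -5: A - 1 = -5 ⇒ A = -4.
So f(n) = - 4 \cdot 6^{n} - 1.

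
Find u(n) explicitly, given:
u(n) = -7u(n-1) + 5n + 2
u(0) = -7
First-order linear with linear forcing.
Homogeneous solution: u_h(n) = A·(-7)^n.
Try particular u_p(n) = pn + q. Substituting:
  pn + q = -7(p(n-1) + q) + 5n + 2.
Matching the n-coefficient: p = -7p + 5 ⇒ p = \frac{5}{8}.
Matching constants: q = 7p - 7q + 2 ⇒ q = \frac{51}{64}.
General: u(n) = A·(-7)^n + \frac{5 n}{8} + \frac{51}{64}.
Apply u(0) = -7: A + \frac{51}{64} = -7 ⇒ A = - \frac{499}{64}.
So u(n) = - \frac{499 \left(-7\right)^{n}}{64} + \frac{5 n}{8} + \frac{51}{64}.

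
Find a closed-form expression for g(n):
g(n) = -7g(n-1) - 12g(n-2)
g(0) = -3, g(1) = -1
Characteristic equation: x² + 7x + 12 = 0, which factors as (x - (-3))(x - (-4)) = 0.
Roots r₁ = -3, r₂ = -4 (distinct).
General solution: g(n) = A·(-3)^n + B·(-4)^n.
From g(0) = -3: A + B = -3.
From g(1) = -1: -3A - 4B = -1.
Solving: A = -13, B = 10.
So g(n) = - 13 \left(-3\right)^{n} + 10 \left(-4\right)^{n}.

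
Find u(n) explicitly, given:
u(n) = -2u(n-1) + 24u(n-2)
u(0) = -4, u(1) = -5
Characteristic equation: x² + 2x - 24 = 0, which factors as (x - (4))(x - (-6)) = 0.
Roots r₁ = 4, r₂ = -6 (distinct).
General solution: u(n) = A·(4)^n + B·(-6)^n.
From u(0) = -4: A + B = -4.
From u(1) = -5: 4A - 6B = -5.
Solving: A = - \frac{29}{10}, B = - \frac{11}{10}.
So u(n) = - \frac{11 \left(-6\right)^{n}}{10} - \frac{29 \cdot 4^{n}}{10}.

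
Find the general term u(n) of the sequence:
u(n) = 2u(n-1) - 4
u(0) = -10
First-order linear non-homogeneous.
Homogeneous solution: u_h(n) = A·(2)^n.
Try constant particular solution u_p = K: K = 2K - 4 ⇒ K = 4.
General: u(n) = A·(2)^n + 4.
Apply u(0) = -10: A + 4 = -10 ⇒ A = -14.
So u(n) = 4 - 14 \cdot 2^{n}.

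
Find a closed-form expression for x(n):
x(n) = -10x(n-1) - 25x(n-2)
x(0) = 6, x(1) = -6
Characteristic equation: x² + 10x + 25 = 0, which is (x - (-5))².
Repeated root r = -5.
General solution: x(n) = (A + Bn)·(-5)^n.
From x(0) = 6: A = 6.
From x(1) = -6: (A + B)·(-5) = -6 ⇒ B = - \frac{24}{5}.
So x(n) = \left(6 - \frac{24 n}{5}\right) \cdot (-5)^n.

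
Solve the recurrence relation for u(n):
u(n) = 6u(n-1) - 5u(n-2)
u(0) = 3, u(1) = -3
Characteristic equation: x² - 6x + 5 = 0, which factors as (x - (1))(x - (5)) = 0.
Roots r₁ = 1, r₂ = 5 (distinct).
General solution: u(n) = A·(1)^n + B·(5)^n.
From u(0) = 3: A + B = 3.
From u(1) = -3: A + 5B = -3.
Solving: A = \frac{9}{2}, B = - \frac{3}{2}.
So u(n) = \frac{9}{2} - \frac{3 \cdot 5^{n}}{2}.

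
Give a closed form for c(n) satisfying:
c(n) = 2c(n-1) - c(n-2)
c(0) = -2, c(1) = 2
Characteristic equation: x² - 2x + 1 = 0, which is (x - (1))².
Repeated root r = 1.
General solution: c(n) = (A + Bn)·(1)^n.
From c(0) = -2: A = -2.
From c(1) = 2: (A + B)·(1) = 2 ⇒ B = 4.
So c(n) = \left(4 n - 2\right) \cdot (1)^n.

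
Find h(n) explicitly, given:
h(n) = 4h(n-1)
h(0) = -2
This is a homogeneous first-order recurrence with ratio 4.
By induction h(n) = h(0) · (4)^n = - 2 \cdot 4^{n}.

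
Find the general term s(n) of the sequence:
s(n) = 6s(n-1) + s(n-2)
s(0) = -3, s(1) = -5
Characteristic equation: x² - 6x - 1 = 0.
Discriminant Δ = (6)² + 4·(1) = 40.
Roots r₁,₂ = (6 ± √40)/2, so r₁ = 3 + \sqrt{10}, r₂ = 3 - \sqrt{10}.
General solution: s(n) = A·r₁^n + B·r₂^n.
From the initial conditions, A + B = -3 and r₁A + r₂B = -5.
Since r₁ - r₂ = √40: A = (-5 - (-3)r₂)/√40 = - \frac{3}{2} + \frac{\sqrt{10}}{5}, and B = -3 - A = - \frac{3}{2} - \frac{\sqrt{10}}{5}.
So s(n) = \left(- \frac{3}{2} + \frac{\sqrt{10}}{5}\right)\left(3 + \sqrt{10}\right)^n + \left(- \frac{3}{2} - \frac{\sqrt{10}}{5}\right)\left(3 - \sqrt{10}\right)^n.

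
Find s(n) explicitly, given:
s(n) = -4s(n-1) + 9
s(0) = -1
First-order linear non-homogeneous.
Homogeneous solution: s_h(n) = A·(-4)^n.
Try constant particular solution s_p = K: K = -4K + 9 ⇒ K = \frac{9}{5}.
General: s(n) = A·(-4)^n + \frac{9}{5}.
Apply s(0) = -1: A + \frac{9}{5} = -1 ⇒ A = - \frac{14}{5}.
So s(n) = \frac{9}{5} - \frac{14 \left(-4\right)^{n}}{5}.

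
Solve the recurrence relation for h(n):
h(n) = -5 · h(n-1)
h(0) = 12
Pure geometric recurrence with ratio -5.
By induction h(n) = h(0) · (-5)^n = 12 \left(-5\right)^{n}.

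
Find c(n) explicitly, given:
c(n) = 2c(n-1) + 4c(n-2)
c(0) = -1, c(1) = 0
Characteristic equation: x² - 2x - 4 = 0.
Discriminant Δ = (2)² + 4·(4) = 20.
Roots r₁,₂ = (2 ± √20)/2, so r₁ = 1 + \sqrt{5}, r₂ = 1 - \sqrt{5}.
General solution: c(n) = A·r₁^n + B·r₂^n.
From the initial conditions, A + B = -1 and r₁A + r₂B = 0.
Since r₁ - r₂ = √20: A = (0 - (-1)r₂)/√20 = - \frac{1}{2} + \frac{\sqrt{5}}{10}, and B = -1 - A = - \frac{1}{2} - \frac{\sqrt{5}}{10}.
So c(n) = \left(- \frac{1}{2} + \frac{\sqrt{5}}{10}\right)\left(1 + \sqrt{5}\right)^n + \left(- \frac{1}{2} - \frac{\sqrt{5}}{10}\right)\left(1 - \sqrt{5}\right)^n.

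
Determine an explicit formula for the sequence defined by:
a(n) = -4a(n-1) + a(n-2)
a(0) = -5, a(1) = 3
Characteristic equation: x² + 4x - 1 = 0.
Discriminant Δ = (-4)² + 4·(1) = 20.
Roots r₁,₂ = (-4 ± √20)/2, so r₁ = -2 + \sqrt{5}, r₂ = - \sqrt{5} - 2.
General solution: a(n) = A·r₁^n + B·r₂^n.
From the initial conditions, A + B = -5 and r₁A + r₂B = 3.
Since r₁ - r₂ = √20: A = (3 - (-5)r₂)/√20 = - \frac{5}{2} - \frac{7 \sqrt{5}}{10}, and B = -5 - A = - \frac{5}{2} + \frac{7 \sqrt{5}}{10}.
So a(n) = \left(- \frac{5}{2} - \frac{7 \sqrt{5}}{10}\right)\left(-2 + \sqrt{5}\right)^n + \left(- \frac{5}{2} + \frac{7 \sqrt{5}}{10}\right)\left(- \sqrt{5} - 2\right)^n.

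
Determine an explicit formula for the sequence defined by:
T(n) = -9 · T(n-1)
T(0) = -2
Pure geometric recurrence with ratio -9.
By induction T(n) = T(0) · (-9)^n = - 2 \left(-9\right)^{n}.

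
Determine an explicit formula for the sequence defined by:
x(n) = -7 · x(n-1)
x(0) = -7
Pure geometric recurrence with ratio -7.
By induction x(n) = x(0) · (-7)^n = - 7 \left(-7\right)^{n}.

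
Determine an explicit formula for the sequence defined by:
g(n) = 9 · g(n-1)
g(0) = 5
Pure geometric recurrence with ratio 9.
By induction g(n) = g(0) · (9)^n = 5 \cdot 9^{n}.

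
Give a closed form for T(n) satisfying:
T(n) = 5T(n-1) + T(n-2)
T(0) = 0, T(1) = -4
Characteristic equation: x² - 5x - 1 = 0.
Discriminant Δ = (5)² + 4·(1) = 29.
Roots r₁,₂ = (5 ± √29)/2, so r₁ = \frac{5}{2} + \frac{\sqrt{29}}{2}, r₂ = \frac{5}{2} - \frac{\sqrt{29}}{2}.
General solution: T(n) = A·r₁^n + B·r₂^n.
From the initial conditions, A + B = 0 and r₁A + r₂B = -4.
Since r₁ - r₂ = √29: A = (-4 - (0)r₂)/√29 = - \frac{4 \sqrt{29}}{29}, and B = 0 - A = \frac{4 \sqrt{29}}{29}.
So T(n) = \left(- \frac{4 \sqrt{29}}{29}\right)\left(\frac{5}{2} + \frac{\sqrt{29}}{2}\right)^n + \left(\frac{4 \sqrt{29}}{29}\right)\left(\frac{5}{2} - \frac{\sqrt{29}}{2}\right)^n.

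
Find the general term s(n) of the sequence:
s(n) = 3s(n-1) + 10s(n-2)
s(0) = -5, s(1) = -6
Characteristic equation: x² - 3x - 10 = 0, which factors as (x - (5))(x - (-2)) = 0.
Roots r₁ = 5, r₂ = -2 (distinct).
General solution: s(n) = A·(5)^n + B·(-2)^n.
From s(0) = -5: A + B = -5.
From s(1) = -6: 5A - 2B = -6.
Solving: A = - \frac{16}{7}, B = - \frac{19}{7}.
So s(n) = - \frac{19 \left(-2\right)^{n}}{7} - \frac{16 \cdot 5^{n}}{7}.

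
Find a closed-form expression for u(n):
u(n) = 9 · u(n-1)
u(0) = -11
Pure geometric recurrence with ratio 9.
By induction u(n) = u(0) · (9)^n = - 11 \cdot 9^{n}.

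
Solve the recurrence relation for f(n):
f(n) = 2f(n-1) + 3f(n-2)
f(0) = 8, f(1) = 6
Characteristic equation: x² - 2x - 3 = 0, which factors as (x - (3))(x - (-1)) = 0.
Roots r₁ = 3, r₂ = -1 (distinct).
General solution: f(n) = A·(3)^n + B·(-1)^n.
From f(0) = 8: A + B = 8.
From f(1) = 6: 3A - B = 6.
Solving: A = \frac{7}{2}, B = \frac{9}{2}.
So f(n) = \frac{9 \left(-1\right)^{n}}{2} + \frac{7 \cdot 3^{n}}{2}.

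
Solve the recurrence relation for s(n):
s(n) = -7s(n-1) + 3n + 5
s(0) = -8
First-order linear with linear forcing.
Homogeneous solution: s_h(n) = A·(-7)^n.
Try particular s_p(n) = pn + q. Substituting:
  pn + q = -7(p(n-1) + q) + 3n + 5.
Matching the n-coefficient: p = -7p + 3 ⇒ p = \frac{3}{8}.
Matching constants: q = 7p - 7q + 5 ⇒ q = \frac{61}{64}.
General: s(n) = A·(-7)^n + \frac{3 n}{8} + \frac{61}{64}.
Apply s(0) = -8: A + \frac{61}{64} = -8 ⇒ A = - \frac{573}{64}.
So s(n) = - \frac{573 \left(-7\right)^{n}}{64} + \frac{3 n}{8} + \frac{61}{64}.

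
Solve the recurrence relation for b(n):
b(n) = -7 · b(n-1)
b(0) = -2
Pure geometric recurrence with ratio -7.
By induction b(n) = b(0) · (-7)^n = - 2 \left(-7\right)^{n}.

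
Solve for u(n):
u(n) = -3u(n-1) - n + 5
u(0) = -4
First-order linear with linear forcing.
Homogeneous solution: u_h(n) = A·(-3)^n.
Try particular u_p(n) = pn + q. Substituting:
  pn + q = -3(p(n-1) + q) - n + 5.
Matching the n-coefficient: p = -3p - 1 ⇒ p = - \frac{1}{4}.
Matching constants: q = 3p - 3q + 5 ⇒ q = \frac{17}{16}.
General: u(n) = A·(-3)^n - \frac{n}{4} + \frac{17}{16}.
Apply u(0) = -4: A + \frac{17}{16} = -4 ⇒ A = - \frac{81}{16}.
So u(n) = - \frac{81 \left(-3\right)^{n}}{16} - \frac{n}{4} + \frac{17}{16}.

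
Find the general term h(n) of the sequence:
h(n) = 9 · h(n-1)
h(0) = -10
Pure geometric recurrence with ratio 9.
By induction h(n) = h(0) · (9)^n = - 10 \cdot 9^{n}.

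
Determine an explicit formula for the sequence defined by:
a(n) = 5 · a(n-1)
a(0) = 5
Pure geometric recurrence with ratio 5.
By induction a(n) = a(0) · (5)^n = 5 \cdot 5^{n}.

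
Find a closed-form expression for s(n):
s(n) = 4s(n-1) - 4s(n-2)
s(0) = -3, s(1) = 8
Characteristic equation: x² - 4x + 4 = 0, which is (x - (2))².
Repeated root r = 2.
General solution: s(n) = (A + Bn)·(2)^n.
From s(0) = -3: A = -3.
From s(1) = 8: (A + B)·(2) = 8 ⇒ B = 7.
So s(n) = \left(7 n - 3\right) \cdot (2)^n.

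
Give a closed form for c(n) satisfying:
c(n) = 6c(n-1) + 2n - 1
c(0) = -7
First-order linear with linear forcing.
Homogeneous solution: c_h(n) = A·(6)^n.
Try particular c_p(n) = pn + q. Substituting:
  pn + q = 6(p(n-1) + q) + 2n - 1.
Matching the n-coefficient: p = 6p + 2 ⇒ p = - \frac{2}{5}.
Matching constants: q = -6p + 6q - 1 ⇒ q = - \frac{7}{25}.
General: c(n) = A·(6)^n - \frac{2 n}{5} - \frac{7}{25}.
Apply c(0) = -7: A - \frac{7}{25} = -7 ⇒ A = - \frac{168}{25}.
So c(n) = - \frac{168 \cdot 6^{n}}{25} - \frac{2 n}{5} - \frac{7}{25}.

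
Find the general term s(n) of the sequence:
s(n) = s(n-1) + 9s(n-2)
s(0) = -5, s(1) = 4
Characteristic equation: x² - x - 9 = 0.
Discriminant Δ = (1)² + 4·(9) = 37.
Roots r₁,₂ = (1 ± √37)/2, so r₁ = \frac{1}{2} + \frac{\sqrt{37}}{2}, r₂ = \frac{1}{2} - \frac{\sqrt{37}}{2}.
General solution: s(n) = A·r₁^n + B·r₂^n.
From the initial conditions, A + B = -5 and r₁A + r₂B = 4.
Since r₁ - r₂ = √37: A = (4 - (-5)r₂)/√37 = - \frac{5}{2} + \frac{13 \sqrt{37}}{74}, and B = -5 - A = - \frac{5}{2} - \frac{13 \sqrt{37}}{74}.
So s(n) = \left(- \frac{5}{2} + \frac{13 \sqrt{37}}{74}\right)\left(\frac{1}{2} + \frac{\sqrt{37}}{2}\right)^n + \left(- \frac{5}{2} - \frac{13 \sqrt{37}}{74}\right)\left(\frac{1}{2} - \frac{\sqrt{37}}{2}\right)^n.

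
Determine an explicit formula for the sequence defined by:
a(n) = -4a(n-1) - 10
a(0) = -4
First-order linear non-homogeneous.
Homogeneous solution: a_h(n) = A·(-4)^n.
Try constant particular solution a_p = K: K = -4K - 10 ⇒ K = -2.
General: a(n) = A·(-4)^n - 2.
Apply a(0) = -4: A - 2 = -4 ⇒ A = -2.
So a(n) = - 2 \left(-4\right)^{n} - 2.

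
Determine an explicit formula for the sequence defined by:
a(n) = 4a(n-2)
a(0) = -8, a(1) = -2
Characteristic equation: x² - 4 = 0, which factors as (x - (-2))(x - (2)) = 0.
Roots r₁ = -2, r₂ = 2 (distinct).
General solution: a(n) = A·(-2)^n + B·(2)^n.
From a(0) = -8: A + B = -8.
From a(1) = -2: -2A + 2B = -2.
Solving: A = - \frac{7}{2}, B = - \frac{9}{2}.
So a(n) = - \frac{7 \left(-2\right)^{n}}{2} - \frac{9 \cdot 2^{n}}{2}.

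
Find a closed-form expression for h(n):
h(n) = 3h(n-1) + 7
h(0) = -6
First-order linear non-homogeneous.
Homogeneous solution: h_h(n) = A·(3)^n.
Try constant particular solution h_p = K: K = 3K + 7 ⇒ K = - \frac{7}{2}.
General: h(n) = A·(3)^n - \frac{7}{2}.
Apply h(0) = -6: A - \frac{7}{2} = -6 ⇒ A = - \frac{5}{2}.
So h(n) = - \frac{5 \cdot 3^{n}}{2} - \frac{7}{2}.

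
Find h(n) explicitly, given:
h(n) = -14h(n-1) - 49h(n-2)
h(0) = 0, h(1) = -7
Characteristic equation: x² + 14x + 49 = 0, which is (x - (-7))².
Repeated root r = -7.
General solution: h(n) = (A + Bn)·(-7)^n.
From h(0) = 0: A = 0.
From h(1) = -7: (A + B)·(-7) = -7 ⇒ B = 1.
So h(n) = \left(n\right) \cdot (-7)^n.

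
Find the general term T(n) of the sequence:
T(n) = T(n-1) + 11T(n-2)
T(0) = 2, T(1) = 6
Characteristic equation: x² - x - 11 = 0.
Discriminant Δ = (1)² + 4·(11) = 45.
Roots r₁,₂ = (1 ± √45)/2, so r₁ = \frac{1}{2} + \frac{3 \sqrt{5}}{2}, r₂ = \frac{1}{2} - \frac{3 \sqrt{5}}{2}.
General solution: T(n) = A·r₁^n + B·r₂^n.
From the initial conditions, A + B = 2 and r₁A + r₂B = 6.
Since r₁ - r₂ = √45: A = (6 - (2)r₂)/√45 = \frac{\sqrt{5}}{3} + 1, and B = 2 - A = 1 - \frac{\sqrt{5}}{3}.
So T(n) = \left(\frac{\sqrt{5}}{3} + 1\right)\left(\frac{1}{2} + \frac{3 \sqrt{5}}{2}\right)^n + \left(1 - \frac{\sqrt{5}}{3}\right)\left(\frac{1}{2} - \frac{3 \sqrt{5}}{2}\right)^n.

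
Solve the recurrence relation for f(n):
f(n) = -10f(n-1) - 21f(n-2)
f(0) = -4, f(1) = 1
Characteristic equation: x² + 10x + 21 = 0, which factors as (x - (-7))(x - (-3)) = 0.
Roots r₁ = -7, r₂ = -3 (distinct).
General solution: f(n) = A·(-7)^n + B·(-3)^n.
From f(0) = -4: A + B = -4.
From f(1) = 1: -7A - 3B = 1.
Solving: A = \frac{11}{4}, B = - \frac{27}{4}.
So f(n) = - \frac{27 \left(-3\right)^{n}}{4} + \frac{11 \left(-7\right)^{n}}{4}.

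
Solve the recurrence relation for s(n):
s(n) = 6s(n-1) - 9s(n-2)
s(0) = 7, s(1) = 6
Characteristic equation: x² - 6x + 9 = 0, which is (x - (3))².
Repeated root r = 3.
General solution: s(n) = (A + Bn)·(3)^n.
From s(0) = 7: A = 7.
From s(1) = 6: (A + B)·(3) = 6 ⇒ B = -5.
So s(n) = \left(7 - 5 n\right) \cdot (3)^n.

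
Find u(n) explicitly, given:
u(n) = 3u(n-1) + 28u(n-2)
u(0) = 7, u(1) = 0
Characteristic equation: x² - 3x - 28 = 0, which factors as (x - (-4))(x - (7)) = 0.
Roots r₁ = -4, r₂ = 7 (distinct).
General solution: u(n) = A·(-4)^n + B·(7)^n.
From u(0) = 7: A + B = 7.
From u(1) = 0: -4A + 7B = 0.
Solving: A = \frac{49}{11}, B = \frac{28}{11}.
So u(n) = \frac{49 \left(-4\right)^{n}}{11} + \frac{28 \cdot 7^{n}}{11}.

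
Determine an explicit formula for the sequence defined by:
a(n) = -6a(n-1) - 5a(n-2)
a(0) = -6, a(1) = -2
Characteristic equation: x² + 6x + 5 = 0, which factors as (x - (-5))(x - (-1)) = 0.
Roots r₁ = -5, r₂ = -1 (distinct).
General solution: a(n) = A·(-5)^n + B·(-1)^n.
From a(0) = -6: A + B = -6.
From a(1) = -2: -5A - B = -2.
Solving: A = 2, B = -8.
So a(n) = - 8 \left(-1\right)^{n} + 2 \left(-5\right)^{n}.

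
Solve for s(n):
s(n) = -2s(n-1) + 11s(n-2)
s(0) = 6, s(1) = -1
Characteristic equation: x² + 2x - 11 = 0.
Discriminant Δ = (-2)² + 4·(11) = 48.
Roots r₁,₂ = (-2 ± √48)/2, so r₁ = -1 + 2 \sqrt{3}, r₂ = - 2 \sqrt{3} - 1.
General solution: s(n) = A·r₁^n + B·r₂^n.
From the initial conditions, A + B = 6 and r₁A + r₂B = -1.
Since r₁ - r₂ = √48: A = (-1 - (6)r₂)/√48 = \frac{5 \sqrt{3}}{12} + 3, and B = 6 - A = 3 - \frac{5 \sqrt{3}}{12}.
So s(n) = \left(\frac{5 \sqrt{3}}{12} + 3\right)\left(-1 + 2 \sqrt{3}\right)^n + \left(3 - \frac{5 \sqrt{3}}{12}\right)\left(- 2 \sqrt{3} - 1\right)^n.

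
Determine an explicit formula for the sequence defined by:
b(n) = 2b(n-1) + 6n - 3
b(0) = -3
First-order linear with linear forcing.
Homogeneous solution: b_h(n) = A·(2)^n.
Try particular b_p(n) = pn + q. Substituting:
  pn + q = 2(p(n-1) + q) + 6n - 3.
Matching the n-coefficient: p = 2p + 6 ⇒ p = -6.
Matching constants: q = -2p + 2q - 3 ⇒ q = -9.
General: b(n) = A·(2)^n - 6 n - 9.
Apply b(0) = -3: A - 9 = -3 ⇒ A = 6.
So b(n) = 6 \cdot 2^{n} - 6 n - 9.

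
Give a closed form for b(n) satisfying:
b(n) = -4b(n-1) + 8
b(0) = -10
First-order linear non-homogeneous.
Homogeneous solution: b_h(n) = A·(-4)^n.
Try constant particular solution b_p = K: K = -4K + 8 ⇒ K = \frac{8}{5}.
General: b(n) = A·(-4)^n + \frac{8}{5}.
Apply b(0) = -10: A + \frac{8}{5} = -10 ⇒ A = - \frac{58}{5}.
So b(n) = \frac{8}{5} - \frac{58 \left(-4\right)^{n}}{5}.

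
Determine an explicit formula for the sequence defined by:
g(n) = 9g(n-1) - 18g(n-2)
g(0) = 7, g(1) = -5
Characteristic equation: x² - 9x + 18 = 0, which factors as (x - (6))(x - (3)) = 0.
Roots r₁ = 6, r₂ = 3 (distinct).
General solution: g(n) = A·(6)^n + B·(3)^n.
From g(0) = 7: A + B = 7.
From g(1) = -5: 6A + 3B = -5.
Solving: A = - \frac{26}{3}, B = \frac{47}{3}.
So g(n) = \frac{47 \cdot 3^{n}}{3} - \frac{26 \cdot 6^{n}}{3}.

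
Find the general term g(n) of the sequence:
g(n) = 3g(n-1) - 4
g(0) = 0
First-order linear non-homogeneous.
Homogeneous solution: g_h(n) = A·(3)^n.
Try constant particular solution g_p = K: K = 3K - 4 ⇒ K = 2.
General: g(n) = A·(3)^n + 2.
Apply g(0) = 0: A + 2 = 0 ⇒ A = -2.
So g(n) = 2 - 2 \cdot 3^{n}.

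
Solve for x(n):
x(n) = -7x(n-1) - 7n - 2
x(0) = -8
First-order linear with linear forcing.
Homogeneous solution: x_h(n) = A·(-7)^n.
Try particular x_p(n) = pn + q. Substituting:
  pn + q = -7(p(n-1) + q) - 7n - 2.
Matching the n-coefficient: p = -7p - 7 ⇒ p = - \frac{7}{8}.
Matching constants: q = 7p - 7q - 2 ⇒ q = - \frac{65}{64}.
General: x(n) = A·(-7)^n - \frac{7 n}{8} - \frac{65}{64}.
Apply x(0) = -8: A - \frac{65}{64} = -8 ⇒ A = - \frac{447}{64}.
So x(n) = - \frac{447 \left(-7\right)^{n}}{64} - \frac{7 n}{8} - \frac{65}{64}.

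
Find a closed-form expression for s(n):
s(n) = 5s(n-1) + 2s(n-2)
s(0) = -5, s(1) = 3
Characteristic equation: x² - 5x - 2 = 0.
Discriminant Δ = (5)² + 4·(2) = 33.
Roots r₁,₂ = (5 ± √33)/2, so r₁ = \frac{5}{2} + \frac{\sqrt{33}}{2}, r₂ = \frac{5}{2} - \frac{\sqrt{33}}{2}.
General solution: s(n) = A·r₁^n + B·r₂^n.
From the initial conditions, A + B = -5 and r₁A + r₂B = 3.
Since r₁ - r₂ = √33: A = (3 - (-5)r₂)/√33 = - \frac{5}{2} + \frac{31 \sqrt{33}}{66}, and B = -5 - A = - \frac{31 \sqrt{33}}{66} - \frac{5}{2}.
So s(n) = \left(- \frac{5}{2} + \frac{31 \sqrt{33}}{66}\right)\left(\frac{5}{2} + \frac{\sqrt{33}}{2}\right)^n + \left(- \frac{31 \sqrt{33}}{66} - \frac{5}{2}\right)\left(\frac{5}{2} - \frac{\sqrt{33}}{2}\right)^n.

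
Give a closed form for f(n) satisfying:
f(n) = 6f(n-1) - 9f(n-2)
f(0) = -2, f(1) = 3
Characteristic equation: x² - 6x + 9 = 0, which is (x - (3))².
Repeated root r = 3.
General solution: f(n) = (A + Bn)·(3)^n.
From f(0) = -2: A = -2.
From f(1) = 3: (A + B)·(3) = 3 ⇒ B = 3.
So f(n) = \left(3 n - 2\right) \cdot (3)^n.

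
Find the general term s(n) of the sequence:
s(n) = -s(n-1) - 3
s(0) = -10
First-order linear non-homogeneous.
Homogeneous solution: s_h(n) = A·(-1)^n.
Try constant particular solution s_p = K: K = -K - 3 ⇒ K = - \frac{3}{2}.
General: s(n) = A·(-1)^n - \frac{3}{2}.
Apply s(0) = -10: A - \frac{3}{2} = -10 ⇒ A = - \frac{17}{2}.
So s(n) = - \frac{17 \left(-1\right)^{n}}{2} - \frac{3}{2}.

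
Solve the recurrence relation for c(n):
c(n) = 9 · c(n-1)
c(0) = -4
Pure geometric recurrence with ratio 9.
By induction c(n) = c(0) · (9)^n = - 4 \cdot 9^{n}.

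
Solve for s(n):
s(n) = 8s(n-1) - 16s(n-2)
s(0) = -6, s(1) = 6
Characteristic equation: x² - 8x + 16 = 0, which is (x - (4))².
Repeated root r = 4.
General solution: s(n) = (A + Bn)·(4)^n.
From s(0) = -6: A = -6.
From s(1) = 6: (A + B)·(4) = 6 ⇒ B = \frac{15}{2}.
So s(n) = \left(\frac{15 n}{2} - 6\right) \cdot (4)^n.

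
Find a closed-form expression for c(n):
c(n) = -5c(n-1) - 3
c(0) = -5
First-order linear non-homogeneous.
Homogeneous solution: c_h(n) = A·(-5)^n.
Try constant particular solution c_p = K: K = -5K - 3 ⇒ K = - \frac{1}{2}.
General: c(n) = A·(-5)^n - \frac{1}{2}.
Apply c(0) = -5: A - \frac{1}{2} = -5 ⇒ A = - \frac{9}{2}.
So c(n) = - \frac{9 \left(-5\right)^{n}}{2} - \frac{1}{2}.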